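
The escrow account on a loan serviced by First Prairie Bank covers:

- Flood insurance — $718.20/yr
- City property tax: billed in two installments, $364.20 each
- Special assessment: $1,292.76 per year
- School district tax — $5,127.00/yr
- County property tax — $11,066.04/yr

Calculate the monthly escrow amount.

Flood insurance = $718.20/yr
City property tax = $364.20 × 2 = $728.40/yr
Special assessment = $1,292.76/yr
School district tax = $5,127.00/yr
County property tax = $11,066.04/yr
Combined annual = $18,932.40
Per month = $18,932.40 ÷ 12 = $1,577.70

$1,577.70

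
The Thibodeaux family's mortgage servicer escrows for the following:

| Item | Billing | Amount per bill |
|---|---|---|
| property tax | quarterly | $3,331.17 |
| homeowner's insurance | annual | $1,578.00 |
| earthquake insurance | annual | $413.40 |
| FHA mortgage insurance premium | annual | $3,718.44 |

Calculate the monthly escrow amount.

Property tax: $3,331.17 × 4 = $13,324.68 per year
Homeowner's insurance: $1,578.00 per year
Earthquake insurance: $413.40 per year
FHA mortgage insurance premium: $3,718.44 per year
Annual escrow total = $19,034.52
Per month = $19,034.52 / 12 = $1,586.21

$1,586.21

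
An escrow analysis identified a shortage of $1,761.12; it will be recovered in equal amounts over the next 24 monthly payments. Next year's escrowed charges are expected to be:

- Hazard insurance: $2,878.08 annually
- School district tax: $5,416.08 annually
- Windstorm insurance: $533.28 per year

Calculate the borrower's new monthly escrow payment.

$809.00

Hazard insurance — $2,878.08 annually
School district tax — $5,416.08 annually
Windstorm insurance — $533.28 annually
Combined annual = $2,878.08 + $5,416.08 + $533.28 = $8,827.44
Monthly = $8,827.44 / 12 = $735.62
Shortage spread = $1,761.12 / 24 = $73.38/mo
Adjusted monthly = $735.62 + $73.38 = $809.00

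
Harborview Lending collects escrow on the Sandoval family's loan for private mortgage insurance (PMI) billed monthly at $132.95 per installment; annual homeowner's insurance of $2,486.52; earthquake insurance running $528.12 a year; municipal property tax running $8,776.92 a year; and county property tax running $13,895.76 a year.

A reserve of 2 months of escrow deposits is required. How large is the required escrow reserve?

$4,547.12

Private mortgage insurance (PMI): $132.95 × 12 = $1,595.40
Homeowner's insurance: $2,486.52
Earthquake insurance: $528.12
Municipal property tax: $8,776.92
County property tax: $13,895.76
Annual escrow total = $1,595.40 + $2,486.52 + $528.12 + $8,776.92 + $13,895.76 = $27,282.72
Per month = $27,282.72 ÷ 12 = $2,273.56
Reserve = 2 × $2,273.56 = $4,547.12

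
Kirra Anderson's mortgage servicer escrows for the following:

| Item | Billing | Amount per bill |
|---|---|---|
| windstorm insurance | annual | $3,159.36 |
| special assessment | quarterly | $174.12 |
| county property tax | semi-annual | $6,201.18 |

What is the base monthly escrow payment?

Windstorm insurance = $3,159.36 annually
Special assessment = $174.12 × 4 = $696.48 annually
County property tax = $6,201.18 × 2 = $12,402.36 annually
Total per year = $3,159.36 + $696.48 + $12,402.36 = $16,258.20
Monthly escrow = $16,258.20 / 12 = $1,354.85

$1,354.85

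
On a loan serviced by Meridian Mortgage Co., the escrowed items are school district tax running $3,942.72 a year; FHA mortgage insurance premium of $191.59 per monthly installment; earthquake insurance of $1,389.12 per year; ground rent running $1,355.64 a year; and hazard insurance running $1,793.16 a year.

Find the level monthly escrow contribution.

$898.31

School district tax: $3,942.72
FHA mortgage insurance premium: $191.59 × 12 = $2,299.08
Earthquake insurance: $1,389.12
Ground rent: $1,355.64
Hazard insurance: $1,793.16
Yearly total = $3,942.72 + $2,299.08 + $1,389.12 + $1,355.64 + $1,793.16 = $10,779.72
Base monthly escrow = $10,779.72 / 12 = $898.31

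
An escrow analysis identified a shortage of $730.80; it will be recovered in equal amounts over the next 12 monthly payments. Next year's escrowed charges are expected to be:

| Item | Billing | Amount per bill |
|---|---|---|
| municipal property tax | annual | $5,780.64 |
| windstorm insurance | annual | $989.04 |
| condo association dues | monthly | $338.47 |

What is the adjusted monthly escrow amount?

$963.51

Municipal property tax — $5,780.64
Windstorm insurance — $989.04
Condo association dues — $338.47 × 12 = $4,061.64
Total per year = $10,831.32
Monthly escrow = $10,831.32 ÷ 12 = $902.61
Shortage spread = $730.80 ÷ 12 = $60.90/mo
New monthly escrow = $902.61 + $60.90 = $963.51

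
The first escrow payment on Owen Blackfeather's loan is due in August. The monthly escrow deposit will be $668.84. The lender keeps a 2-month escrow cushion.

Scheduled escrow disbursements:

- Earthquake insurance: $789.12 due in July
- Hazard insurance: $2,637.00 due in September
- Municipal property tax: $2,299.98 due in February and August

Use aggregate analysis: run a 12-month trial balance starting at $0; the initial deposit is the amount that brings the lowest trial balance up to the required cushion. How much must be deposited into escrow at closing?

$4,936.98

Cushion = 2 × $668.84 = $1,337.68
Trial balance (start $0, +$668.84 each month, − disbursements):
  Aug: +$668.84 − $2,299.98 → -$1,631.14
  Sep: +$668.84 − $2,637.00 → -$3,599.30
  Oct: +$668.84 → -$2,930.46
  Nov: +$668.84 → -$2,261.62
  Dec: +$668.84 → -$1,592.78
  Jan: +$668.84 → -$923.94
  Feb: +$668.84 − $2,299.98 → -$2,555.08
  Mar: +$668.84 → -$1,886.24
  Apr: +$668.84 → -$1,217.40
  May: +$668.84 → -$548.56
  Jun: +$668.84 → $120.28
  Jul: +$668.84 − $789.12 → $0.00
Lowest trial balance = -$3,599.30 (Sep)
Initial deposit = cushion − low point = $1,337.68 − (-$3,599.30) = $4,936.98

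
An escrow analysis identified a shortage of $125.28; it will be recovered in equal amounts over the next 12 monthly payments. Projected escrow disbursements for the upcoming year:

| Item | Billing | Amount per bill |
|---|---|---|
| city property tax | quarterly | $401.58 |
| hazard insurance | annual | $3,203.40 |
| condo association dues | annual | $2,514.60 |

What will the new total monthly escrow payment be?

$620.80

City property tax = $401.58 × 4 = $1,606.32
Hazard insurance = $3,203.40
Condo association dues = $2,514.60
Total per year = $7,324.32
Base monthly escrow = $7,324.32 / 12 = $610.36
Shortage spread = $125.28 ÷ 12 = $10.44/mo
New monthly escrow = $610.36 + $10.44 = $620.80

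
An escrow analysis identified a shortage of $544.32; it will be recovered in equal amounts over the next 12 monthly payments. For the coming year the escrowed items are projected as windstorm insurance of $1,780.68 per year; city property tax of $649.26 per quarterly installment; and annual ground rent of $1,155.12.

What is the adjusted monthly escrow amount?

$506.43

Windstorm insurance = $1,780.68/yr
City property tax = $649.26 × 4 = $2,597.04/yr
Ground rent = $1,155.12/yr
Annual escrow total = $5,532.84
Per month = $5,532.84 ÷ 12 = $461.07
Monthly shortage recovery: $544.32 / 12 = $45.36
New monthly escrow = $461.07 + $45.36 = $506.43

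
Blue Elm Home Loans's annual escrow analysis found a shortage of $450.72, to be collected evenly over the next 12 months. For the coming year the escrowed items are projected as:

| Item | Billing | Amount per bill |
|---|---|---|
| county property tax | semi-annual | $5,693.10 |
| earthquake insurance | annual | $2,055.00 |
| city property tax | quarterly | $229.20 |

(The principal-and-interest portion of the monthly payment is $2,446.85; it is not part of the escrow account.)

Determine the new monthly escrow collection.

$1,234.06

County property tax: $5,693.10 × 2 = $11,386.20 per year
Earthquake insurance: $2,055.00 per year
City property tax: $229.20 × 4 = $916.80 per year
Combined annual = $11,386.20 + $2,055.00 + $916.80 = $14,358.00
Per month = $14,358.00 / 12 = $1,196.50
Shortage per month = $450.72 / 12 = $37.56
Adjusted monthly = $1,196.50 + $37.56 = $1,234.06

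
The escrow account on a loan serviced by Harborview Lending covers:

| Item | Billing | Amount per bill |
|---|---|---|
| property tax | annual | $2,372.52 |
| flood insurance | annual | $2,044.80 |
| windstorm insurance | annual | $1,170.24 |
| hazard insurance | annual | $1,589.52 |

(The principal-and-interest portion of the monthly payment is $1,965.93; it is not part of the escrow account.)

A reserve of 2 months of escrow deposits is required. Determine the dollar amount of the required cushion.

$1,196.18

Property tax: $2,372.52 per year
Flood insurance: $2,044.80 per year
Windstorm insurance: $1,170.24 per year
Hazard insurance: $1,589.52 per year
Yearly total = $7,177.08
Monthly escrow = $7,177.08 ÷ 12 = $598.09
Cushion = 2 × $598.09 = $1,196.18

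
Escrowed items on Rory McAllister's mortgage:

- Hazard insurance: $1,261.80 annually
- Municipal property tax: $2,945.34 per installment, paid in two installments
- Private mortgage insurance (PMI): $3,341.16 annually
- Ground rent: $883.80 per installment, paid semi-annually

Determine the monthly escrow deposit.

Hazard insurance: $1,261.80
Municipal property tax: $2,945.34 × 2 = $5,890.68
Private mortgage insurance (PMI): $3,341.16
Ground rent: $883.80 × 2 = $1,767.60
Yearly total = $12,261.24
Monthly escrow = $12,261.24 / 12 = $1,021.77

$1,021.77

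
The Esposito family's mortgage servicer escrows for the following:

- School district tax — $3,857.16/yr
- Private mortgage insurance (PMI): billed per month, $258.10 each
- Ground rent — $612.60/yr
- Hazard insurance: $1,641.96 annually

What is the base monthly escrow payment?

$767.41

School district tax = $3,857.16 annually
Private mortgage insurance (PMI) = $258.10 × 12 = $3,097.20 annually
Ground rent = $612.60 annually
Hazard insurance = $1,641.96 annually
Combined annual = $3,857.16 + $3,097.20 + $612.60 + $1,641.96 = $9,208.92
Monthly escrow = $9,208.92 / 12 = $767.41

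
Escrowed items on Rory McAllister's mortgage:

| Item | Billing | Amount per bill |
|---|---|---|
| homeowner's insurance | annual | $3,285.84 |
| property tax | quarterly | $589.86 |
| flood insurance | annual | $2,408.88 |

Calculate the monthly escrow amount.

$671.18

Homeowner's insurance — $3,285.84/yr
Property tax — $589.86 × 4 = $2,359.44/yr
Flood insurance — $2,408.88/yr
Yearly total = $8,054.16
Base monthly escrow = $8,054.16 / 12 = $671.18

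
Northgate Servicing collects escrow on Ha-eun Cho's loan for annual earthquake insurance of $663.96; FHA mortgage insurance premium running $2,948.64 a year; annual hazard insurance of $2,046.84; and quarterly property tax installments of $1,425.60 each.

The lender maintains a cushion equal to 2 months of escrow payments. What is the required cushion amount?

Earthquake insurance — $663.96
FHA mortgage insurance premium — $2,948.64
Hazard insurance — $2,046.84
Property tax — $1,425.60 × 4 = $5,702.40
Combined annual = $663.96 + $2,948.64 + $2,046.84 + $5,702.40 = $11,361.84
Monthly escrow = $11,361.84 / 12 = $946.82
Cushion = 2 × $946.82 = $1,893.64

$1,893.64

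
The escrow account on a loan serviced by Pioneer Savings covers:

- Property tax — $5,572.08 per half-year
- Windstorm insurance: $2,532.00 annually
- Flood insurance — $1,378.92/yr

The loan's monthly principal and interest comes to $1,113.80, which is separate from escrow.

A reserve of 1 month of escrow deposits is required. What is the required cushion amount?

Property tax = $5,572.08 × 2 = $11,144.16
Windstorm insurance = $2,532.00
Flood insurance = $1,378.92
Total annual escrow = $11,144.16 + $2,532.00 + $1,378.92 = $15,055.08
Base monthly escrow = $15,055.08 ÷ 12 = $1,254.59
Required cushion = 1 × $1,254.59 = $1,254.59

$1,254.59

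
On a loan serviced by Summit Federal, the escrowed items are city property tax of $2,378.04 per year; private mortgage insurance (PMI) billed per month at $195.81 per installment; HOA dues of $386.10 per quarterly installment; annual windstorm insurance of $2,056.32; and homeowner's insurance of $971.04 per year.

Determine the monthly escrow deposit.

$774.96

City property tax — $2,378.04 per year
Private mortgage insurance (PMI) — $195.81 × 12 = $2,349.72 per year
HOA dues — $386.10 × 4 = $1,544.40 per year
Windstorm insurance — $2,056.32 per year
Homeowner's insurance — $971.04 per year
Annual escrow total = $2,378.04 + $2,349.72 + $1,544.40 + $2,056.32 + $971.04 = $9,299.52
Base monthly escrow = $9,299.52 / 12 = $774.96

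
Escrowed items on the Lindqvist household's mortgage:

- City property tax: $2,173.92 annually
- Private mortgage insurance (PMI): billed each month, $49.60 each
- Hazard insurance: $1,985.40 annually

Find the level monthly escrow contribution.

City property tax = $2,173.92 annually
Private mortgage insurance (PMI) = $49.60 × 12 = $595.20 annually
Hazard insurance = $1,985.40 annually
Yearly total = $2,173.92 + $595.20 + $1,985.40 = $4,754.52
Per month = $4,754.52 ÷ 12 = $396.21

$396.21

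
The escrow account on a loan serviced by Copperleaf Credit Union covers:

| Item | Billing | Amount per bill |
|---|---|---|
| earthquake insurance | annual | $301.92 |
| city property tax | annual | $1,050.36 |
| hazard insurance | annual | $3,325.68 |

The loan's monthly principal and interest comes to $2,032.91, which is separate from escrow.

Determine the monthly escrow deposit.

$389.83

Earthquake insurance: $301.92/yr
City property tax: $1,050.36/yr
Hazard insurance: $3,325.68/yr
Yearly total = $301.92 + $1,050.36 + $3,325.68 = $4,677.96
Monthly = $4,677.96 ÷ 12 = $389.83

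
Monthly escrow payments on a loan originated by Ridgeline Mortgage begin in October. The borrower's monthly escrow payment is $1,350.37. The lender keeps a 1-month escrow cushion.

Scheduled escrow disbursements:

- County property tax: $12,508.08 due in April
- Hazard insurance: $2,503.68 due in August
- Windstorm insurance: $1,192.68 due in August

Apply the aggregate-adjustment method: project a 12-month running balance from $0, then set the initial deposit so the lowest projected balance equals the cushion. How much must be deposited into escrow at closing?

$4,405.86

Cushion = 1 × $1,350.37 = $1,350.37
Trial balance (start $0, +$1,350.37 each month, − disbursements):
  Oct: +$1,350.37 → $1,350.37
  Nov: +$1,350.37 → $2,700.74
  Dec: +$1,350.37 → $4,051.11
  Jan: +$1,350.37 → $5,401.48
  Feb: +$1,350.37 → $6,751.85
  Mar: +$1,350.37 → $8,102.22
  Apr: +$1,350.37 − $12,508.08 → -$3,055.49
  May: +$1,350.37 → -$1,705.12
  Jun: +$1,350.37 → -$354.75
  Jul: +$1,350.37 → $995.62
  Aug: +$1,350.37 − $3,696.36 → -$1,350.37
  Sep: +$1,350.37 → $0.00
Lowest trial balance = -$3,055.49 (Apr)
Initial deposit = cushion − low point = $1,350.37 − (-$3,055.49) = $4,405.86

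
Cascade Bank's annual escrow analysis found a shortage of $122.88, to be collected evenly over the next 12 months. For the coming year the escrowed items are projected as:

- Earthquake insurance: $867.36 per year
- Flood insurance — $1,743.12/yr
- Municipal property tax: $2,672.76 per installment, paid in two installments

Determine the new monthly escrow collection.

$673.24

Earthquake insurance = $867.36 per year
Flood insurance = $1,743.12 per year
Municipal property tax = $2,672.76 × 2 = $5,345.52 per year
Total annual escrow = $7,956.00
Per month = $7,956.00 / 12 = $663.00
Monthly shortage recovery: $122.88 / 12 = $10.24
New monthly escrow = $663.00 + $10.24 = $673.24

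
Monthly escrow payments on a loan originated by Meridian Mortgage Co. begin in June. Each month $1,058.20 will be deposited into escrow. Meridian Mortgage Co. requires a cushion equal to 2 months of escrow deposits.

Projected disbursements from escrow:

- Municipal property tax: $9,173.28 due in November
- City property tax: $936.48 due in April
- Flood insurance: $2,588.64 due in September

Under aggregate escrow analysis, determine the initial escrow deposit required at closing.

Cushion = 2 × $1,058.20 = $2,116.40
Trial balance (start $0, +$1,058.20 each month, − disbursements):
  Jun: +$1,058.20 → $1,058.20
  Jul: +$1,058.20 → $2,116.40
  Aug: +$1,058.20 → $3,174.60
  Sep: +$1,058.20 − $2,588.64 → $1,644.16
  Oct: +$1,058.20 → $2,702.36
  Nov: +$1,058.20 − $9,173.28 → -$5,412.72
  Dec: +$1,058.20 → -$4,354.52
  Jan: +$1,058.20 → -$3,296.32
  Feb: +$1,058.20 → -$2,238.12
  Mar: +$1,058.20 → -$1,179.92
  Apr: +$1,058.20 − $936.48 → -$1,058.20
  May: +$1,058.20 → $0.00
Lowest trial balance = -$5,412.72 (Nov)
Initial deposit = cushion − low point = $2,116.40 − (-$5,412.72) = $7,529.12

$7,529.12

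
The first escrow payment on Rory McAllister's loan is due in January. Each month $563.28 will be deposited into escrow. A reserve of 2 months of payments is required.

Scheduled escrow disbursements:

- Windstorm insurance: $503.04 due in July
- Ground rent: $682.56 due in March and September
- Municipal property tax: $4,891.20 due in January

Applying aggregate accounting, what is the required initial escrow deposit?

$5,454.48

Cushion = 2 × $563.28 = $1,126.56
Trial balance (start $0, +$563.28 each month, − disbursements):
  Jan: +$563.28 − $4,891.20 → -$4,327.92
  Feb: +$563.28 → -$3,764.64
  Mar: +$563.28 − $682.56 → -$3,883.92
  Apr: +$563.28 → -$3,320.64
  May: +$563.28 → -$2,757.36
  Jun: +$563.28 → -$2,194.08
  Jul: +$563.28 − $503.04 → -$2,133.84
  Aug: +$563.28 → -$1,570.56
  Sep: +$563.28 − $682.56 → -$1,689.84
  Oct: +$563.28 → -$1,126.56
  Nov: +$563.28 → -$563.28
  Dec: +$563.28 → $0.00
Lowest trial balance = -$4,327.92 (Jan)
Initial deposit = cushion − low point = $1,126.56 − (-$4,327.92) = $5,454.48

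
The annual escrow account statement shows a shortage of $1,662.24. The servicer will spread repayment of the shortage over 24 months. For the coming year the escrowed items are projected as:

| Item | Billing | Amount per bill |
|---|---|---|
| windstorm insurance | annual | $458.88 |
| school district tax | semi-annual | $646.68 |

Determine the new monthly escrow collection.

Windstorm insurance — $458.88 per year
School district tax — $646.68 × 2 = $1,293.36 per year
Total per year = $1,752.24
Base monthly escrow = $1,752.24 ÷ 12 = $146.02
Shortage spread = $1,662.24 ÷ 24 = $69.26/mo
New monthly escrow = $146.02 + $69.26 = $215.28

$215.28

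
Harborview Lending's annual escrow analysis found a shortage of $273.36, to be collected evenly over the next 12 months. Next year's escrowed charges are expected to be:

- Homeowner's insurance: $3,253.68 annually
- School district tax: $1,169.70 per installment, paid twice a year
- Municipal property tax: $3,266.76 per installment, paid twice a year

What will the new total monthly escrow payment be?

Homeowner's insurance: $3,253.68 annually
School district tax: $1,169.70 × 2 = $2,339.40 annually
Municipal property tax: $3,266.76 × 2 = $6,533.52 annually
Annual escrow total = $3,253.68 + $2,339.40 + $6,533.52 = $12,126.60
Base monthly escrow = $12,126.60 / 12 = $1,010.55
Shortage spread = $273.36 ÷ 12 = $22.78/mo
Adjusted monthly = $1,010.55 + $22.78 = $1,033.33

$1,033.33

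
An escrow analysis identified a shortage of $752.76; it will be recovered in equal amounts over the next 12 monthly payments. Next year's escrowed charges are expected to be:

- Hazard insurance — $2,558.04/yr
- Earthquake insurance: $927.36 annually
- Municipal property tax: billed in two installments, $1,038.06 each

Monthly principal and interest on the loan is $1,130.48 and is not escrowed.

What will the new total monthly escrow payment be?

$526.19

Hazard insurance: $2,558.04 per year
Earthquake insurance: $927.36 per year
Municipal property tax: $1,038.06 × 2 = $2,076.12 per year
Total per year = $5,561.52
Base monthly escrow = $5,561.52 ÷ 12 = $463.46
Shortage spread = $752.76 ÷ 12 = $62.73/mo
Adjusted monthly = $463.46 + $62.73 = $526.19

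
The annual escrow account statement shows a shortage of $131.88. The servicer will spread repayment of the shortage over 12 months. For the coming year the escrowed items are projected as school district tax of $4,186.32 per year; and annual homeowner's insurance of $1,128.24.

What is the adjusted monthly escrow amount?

$453.87

School district tax: $4,186.32/yr
Homeowner's insurance: $1,128.24/yr
Total annual escrow = $5,314.56
Monthly = $5,314.56 ÷ 12 = $442.88
Shortage spread = $131.88 / 12 = $10.99/mo
Adjusted monthly = $442.88 + $10.99 = $453.87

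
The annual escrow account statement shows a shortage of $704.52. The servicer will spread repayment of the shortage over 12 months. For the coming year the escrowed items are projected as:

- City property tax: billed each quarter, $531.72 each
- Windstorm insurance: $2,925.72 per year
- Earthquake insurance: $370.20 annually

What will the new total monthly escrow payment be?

City property tax: $531.72 × 4 = $2,126.88/yr
Windstorm insurance: $2,925.72/yr
Earthquake insurance: $370.20/yr
Total per year = $2,126.88 + $2,925.72 + $370.20 = $5,422.80
Base monthly escrow = $5,422.80 / 12 = $451.90
Monthly shortage recovery: $704.52 / 12 = $58.71
Adjusted monthly = $451.90 + $58.71 = $510.61

$510.61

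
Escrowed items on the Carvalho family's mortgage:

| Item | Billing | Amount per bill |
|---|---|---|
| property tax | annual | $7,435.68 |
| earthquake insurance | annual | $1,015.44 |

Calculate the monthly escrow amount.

$704.26

Property tax: $7,435.68/yr
Earthquake insurance: $1,015.44/yr
Total per year = $7,435.68 + $1,015.44 = $8,451.12
Monthly = $8,451.12 ÷ 12 = $704.26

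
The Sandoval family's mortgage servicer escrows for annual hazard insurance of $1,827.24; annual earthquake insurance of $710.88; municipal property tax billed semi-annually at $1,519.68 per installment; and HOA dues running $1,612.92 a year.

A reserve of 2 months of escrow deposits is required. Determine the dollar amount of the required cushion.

$1,198.40

Hazard insurance: $1,827.24 annually
Earthquake insurance: $710.88 annually
Municipal property tax: $1,519.68 × 2 = $3,039.36 annually
HOA dues: $1,612.92 annually
Total per year = $1,827.24 + $710.88 + $3,039.36 + $1,612.92 = $7,190.40
Per month = $7,190.40 ÷ 12 = $599.20
Reserve = 2 × $599.20 = $1,198.40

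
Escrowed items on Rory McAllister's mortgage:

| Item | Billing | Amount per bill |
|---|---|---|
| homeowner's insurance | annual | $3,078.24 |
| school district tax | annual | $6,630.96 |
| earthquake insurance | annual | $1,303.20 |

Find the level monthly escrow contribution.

$917.70

Homeowner's insurance = $3,078.24/yr
School district tax = $6,630.96/yr
Earthquake insurance = $1,303.20/yr
Total per year = $3,078.24 + $6,630.96 + $1,303.20 = $11,012.40
Monthly = $11,012.40 ÷ 12 = $917.70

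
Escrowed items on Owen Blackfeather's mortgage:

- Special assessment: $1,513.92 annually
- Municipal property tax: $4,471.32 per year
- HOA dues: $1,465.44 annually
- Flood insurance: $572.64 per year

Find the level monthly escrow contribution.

$668.61

Special assessment: $1,513.92
Municipal property tax: $4,471.32
HOA dues: $1,465.44
Flood insurance: $572.64
Annual escrow total = $1,513.92 + $4,471.32 + $1,465.44 + $572.64 = $8,023.32
Monthly escrow = $8,023.32 ÷ 12 = $668.61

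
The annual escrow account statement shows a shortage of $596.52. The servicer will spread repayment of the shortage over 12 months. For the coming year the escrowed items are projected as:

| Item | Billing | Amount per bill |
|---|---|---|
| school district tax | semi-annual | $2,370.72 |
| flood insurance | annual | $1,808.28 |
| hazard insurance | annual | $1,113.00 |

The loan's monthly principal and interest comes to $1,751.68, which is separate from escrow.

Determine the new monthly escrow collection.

$688.27

School district tax = $2,370.72 × 2 = $4,741.44/yr
Flood insurance = $1,808.28/yr
Hazard insurance = $1,113.00/yr
Total per year = $4,741.44 + $1,808.28 + $1,113.00 = $7,662.72
Base monthly escrow = $7,662.72 ÷ 12 = $638.56
Shortage spread = $596.52 ÷ 12 = $49.71/mo
New monthly escrow = $638.56 + $49.71 = $688.27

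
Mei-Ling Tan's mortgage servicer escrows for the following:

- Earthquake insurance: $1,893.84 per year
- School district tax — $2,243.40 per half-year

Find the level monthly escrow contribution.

$531.72

Earthquake insurance = $1,893.84/yr
School district tax = $2,243.40 × 2 = $4,486.80/yr
Total annual escrow = $1,893.84 + $4,486.80 = $6,380.64
Monthly escrow = $6,380.64 / 12 = $531.72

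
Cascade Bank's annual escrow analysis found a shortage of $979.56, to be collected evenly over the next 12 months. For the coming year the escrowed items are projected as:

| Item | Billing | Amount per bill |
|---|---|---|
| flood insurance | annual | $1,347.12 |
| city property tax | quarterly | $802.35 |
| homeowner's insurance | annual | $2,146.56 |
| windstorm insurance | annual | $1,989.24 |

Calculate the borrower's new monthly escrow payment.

Flood insurance = $1,347.12 per year
City property tax = $802.35 × 4 = $3,209.40 per year
Homeowner's insurance = $2,146.56 per year
Windstorm insurance = $1,989.24 per year
Combined annual = $8,692.32
Monthly escrow = $8,692.32 / 12 = $724.36
Monthly shortage recovery: $979.56 / 12 = $81.63
Adjusted monthly = $724.36 + $81.63 = $805.99

$805.99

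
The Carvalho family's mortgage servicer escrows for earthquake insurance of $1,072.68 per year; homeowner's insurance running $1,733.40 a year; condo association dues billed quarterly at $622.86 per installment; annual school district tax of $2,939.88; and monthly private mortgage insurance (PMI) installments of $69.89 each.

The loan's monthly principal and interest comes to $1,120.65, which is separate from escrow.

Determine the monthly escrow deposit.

$756.34

Earthquake insurance = $1,072.68
Homeowner's insurance = $1,733.40
Condo association dues = $622.86 × 4 = $2,491.44
School district tax = $2,939.88
Private mortgage insurance (PMI) = $69.89 × 12 = $838.68
Total per year = $1,072.68 + $1,733.40 + $2,491.44 + $2,939.88 + $838.68 = $9,076.08
Base monthly escrow = $9,076.08 ÷ 12 = $756.34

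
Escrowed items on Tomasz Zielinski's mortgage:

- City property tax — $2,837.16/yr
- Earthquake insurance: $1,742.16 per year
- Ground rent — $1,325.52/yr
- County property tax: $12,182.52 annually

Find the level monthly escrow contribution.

$1,507.28

City property tax — $2,837.16/yr
Earthquake insurance — $1,742.16/yr
Ground rent — $1,325.52/yr
County property tax — $12,182.52/yr
Combined annual = $2,837.16 + $1,742.16 + $1,325.52 + $12,182.52 = $18,087.36
Base monthly escrow = $18,087.36 / 12 = $1,507.28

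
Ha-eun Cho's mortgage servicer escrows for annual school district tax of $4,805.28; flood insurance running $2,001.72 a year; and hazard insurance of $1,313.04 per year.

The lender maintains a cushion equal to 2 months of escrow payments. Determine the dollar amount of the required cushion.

$1,353.34

School district tax = $4,805.28/yr
Flood insurance = $2,001.72/yr
Hazard insurance = $1,313.04/yr
Combined annual = $8,120.04
Monthly escrow = $8,120.04 ÷ 12 = $676.67
Required cushion = 2 × $676.67 = $1,353.34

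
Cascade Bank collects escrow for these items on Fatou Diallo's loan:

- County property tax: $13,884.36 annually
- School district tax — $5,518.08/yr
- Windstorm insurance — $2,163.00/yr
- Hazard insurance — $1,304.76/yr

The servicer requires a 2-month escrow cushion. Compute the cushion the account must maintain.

$3,811.70

County property tax = $13,884.36 annually
School district tax = $5,518.08 annually
Windstorm insurance = $2,163.00 annually
Hazard insurance = $1,304.76 annually
Yearly total = $13,884.36 + $5,518.08 + $2,163.00 + $1,304.76 = $22,870.20
Per month = $22,870.20 / 12 = $1,905.85
Required cushion = 2 × $1,905.85 = $3,811.70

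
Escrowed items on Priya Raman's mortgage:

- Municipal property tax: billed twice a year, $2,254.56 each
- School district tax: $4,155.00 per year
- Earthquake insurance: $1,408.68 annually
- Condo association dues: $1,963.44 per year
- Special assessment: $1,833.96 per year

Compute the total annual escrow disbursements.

$13,870.20

Municipal property tax — $2,254.56 × 2 = $4,509.12
School district tax — $4,155.00
Earthquake insurance — $1,408.68
Condo association dues — $1,963.44
Special assessment — $1,833.96
Annual escrow total = $4,509.12 + $4,155.00 + $1,408.68 + $1,963.44 + $1,833.96 = $13,870.20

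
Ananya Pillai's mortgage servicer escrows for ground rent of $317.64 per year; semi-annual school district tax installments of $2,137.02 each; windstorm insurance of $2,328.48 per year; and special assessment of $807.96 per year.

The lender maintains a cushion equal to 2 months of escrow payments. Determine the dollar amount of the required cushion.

Ground rent: $317.64/yr
School district tax: $2,137.02 × 2 = $4,274.04/yr
Windstorm insurance: $2,328.48/yr
Special assessment: $807.96/yr
Total annual escrow = $7,728.12
Base monthly escrow = $7,728.12 / 12 = $644.01
Required cushion = 2 × $644.01 = $1,288.02

$1,288.02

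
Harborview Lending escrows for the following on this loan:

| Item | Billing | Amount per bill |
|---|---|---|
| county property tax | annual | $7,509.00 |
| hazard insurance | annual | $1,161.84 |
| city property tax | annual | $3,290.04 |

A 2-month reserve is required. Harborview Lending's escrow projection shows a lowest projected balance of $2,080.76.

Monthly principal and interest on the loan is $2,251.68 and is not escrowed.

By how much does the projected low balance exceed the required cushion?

County property tax — $7,509.00 per year
Hazard insurance — $1,161.84 per year
City property tax — $3,290.04 per year
Total per year = $11,960.88
Monthly = $11,960.88 ÷ 12 = $996.74
Required reserve = 2 × $996.74 = $1,993.48
Surplus = $2,080.76 − $1,993.48 = $87.28

$87.28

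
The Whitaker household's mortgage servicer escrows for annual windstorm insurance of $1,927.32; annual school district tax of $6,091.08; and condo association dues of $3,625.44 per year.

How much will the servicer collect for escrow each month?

$970.32

Windstorm insurance = $1,927.32 annually
School district tax = $6,091.08 annually
Condo association dues = $3,625.44 annually
Annual escrow total = $1,927.32 + $6,091.08 + $3,625.44 = $11,643.84
Per month = $11,643.84 / 12 = $970.32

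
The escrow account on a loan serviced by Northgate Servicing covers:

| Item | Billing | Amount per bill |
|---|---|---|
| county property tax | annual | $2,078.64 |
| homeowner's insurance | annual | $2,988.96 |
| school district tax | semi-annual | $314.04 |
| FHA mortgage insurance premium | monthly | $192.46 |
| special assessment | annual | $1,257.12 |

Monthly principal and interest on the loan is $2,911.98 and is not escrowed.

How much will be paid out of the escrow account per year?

County property tax — $2,078.64/yr
Homeowner's insurance — $2,988.96/yr
School district tax — $314.04 × 2 = $628.08/yr
FHA mortgage insurance premium — $192.46 × 12 = $2,309.52/yr
Special assessment — $1,257.12/yr
Yearly total = $9,262.32

$9,262.32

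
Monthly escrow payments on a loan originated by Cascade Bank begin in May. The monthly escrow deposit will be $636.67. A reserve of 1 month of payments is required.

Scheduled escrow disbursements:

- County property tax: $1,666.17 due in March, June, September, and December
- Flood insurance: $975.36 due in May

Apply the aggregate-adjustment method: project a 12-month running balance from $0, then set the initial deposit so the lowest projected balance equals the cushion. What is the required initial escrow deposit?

$2,004.86

Cushion = 1 × $636.67 = $636.67
Trial balance (start $0, +$636.67 each month, − disbursements):
  May: +$636.67 − $975.36 → -$338.69
  Jun: +$636.67 − $1,666.17 → -$1,368.19
  Jul: +$636.67 → -$731.52
  Aug: +$636.67 → -$94.85
  Sep: +$636.67 − $1,666.17 → -$1,124.35
  Oct: +$636.67 → -$487.68
  Nov: +$636.67 → $148.99
  Dec: +$636.67 − $1,666.17 → -$880.51
  Jan: +$636.67 → -$243.84
  Feb: +$636.67 → $392.83
  Mar: +$636.67 − $1,666.17 → -$636.67
  Apr: +$636.67 → $0.00
Lowest trial balance = -$1,368.19 (Jun)
Initial deposit = cushion − low point = $636.67 − (-$1,368.19) = $2,004.86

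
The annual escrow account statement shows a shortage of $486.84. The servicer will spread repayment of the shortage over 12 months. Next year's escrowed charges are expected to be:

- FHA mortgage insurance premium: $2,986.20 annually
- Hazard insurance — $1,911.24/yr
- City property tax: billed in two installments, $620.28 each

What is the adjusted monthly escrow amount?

FHA mortgage insurance premium = $2,986.20
Hazard insurance = $1,911.24
City property tax = $620.28 × 2 = $1,240.56
Total per year = $2,986.20 + $1,911.24 + $1,240.56 = $6,138.00
Per month = $6,138.00 / 12 = $511.50
Shortage spread = $486.84 ÷ 12 = $40.57/mo
New monthly escrow = $511.50 + $40.57 = $552.07

$552.07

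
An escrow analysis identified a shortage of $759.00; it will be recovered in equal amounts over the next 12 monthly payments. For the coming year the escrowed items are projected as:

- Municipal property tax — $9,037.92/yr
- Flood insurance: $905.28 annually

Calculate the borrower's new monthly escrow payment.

Municipal property tax: $9,037.92/yr
Flood insurance: $905.28/yr
Total annual escrow = $9,037.92 + $905.28 = $9,943.20
Monthly escrow = $9,943.20 / 12 = $828.60
Monthly shortage recovery: $759.00 / 12 = $63.25
New monthly escrow = $828.60 + $63.25 = $891.85

$891.85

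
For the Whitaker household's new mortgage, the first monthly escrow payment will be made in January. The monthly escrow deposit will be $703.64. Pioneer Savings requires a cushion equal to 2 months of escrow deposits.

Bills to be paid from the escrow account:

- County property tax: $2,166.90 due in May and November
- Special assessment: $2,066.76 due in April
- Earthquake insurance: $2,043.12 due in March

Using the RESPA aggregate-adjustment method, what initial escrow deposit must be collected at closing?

$4,165.86

Cushion = 2 × $703.64 = $1,407.28
Trial balance (start $0, +$703.64 each month, − disbursements):
  Jan: +$703.64 → $703.64
  Feb: +$703.64 → $1,407.28
  Mar: +$703.64 − $2,043.12 → $67.80
  Apr: +$703.64 − $2,066.76 → -$1,295.32
  May: +$703.64 − $2,166.90 → -$2,758.58
  Jun: +$703.64 → -$2,054.94
  Jul: +$703.64 → -$1,351.30
  Aug: +$703.64 → -$647.66
  Sep: +$703.64 → $55.98
  Oct: +$703.64 → $759.62
  Nov: +$703.64 − $2,166.90 → -$703.64
  Dec: +$703.64 → $0.00
Lowest trial balance = -$2,758.58 (May)
Initial deposit = cushion − low point = $1,407.28 − (-$2,758.58) = $4,165.86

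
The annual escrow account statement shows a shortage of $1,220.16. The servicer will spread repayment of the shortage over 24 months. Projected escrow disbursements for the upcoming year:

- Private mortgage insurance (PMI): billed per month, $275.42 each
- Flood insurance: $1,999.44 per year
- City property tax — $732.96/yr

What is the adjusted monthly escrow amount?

$553.96

Private mortgage insurance (PMI) = $275.42 × 12 = $3,305.04 annually
Flood insurance = $1,999.44 annually
City property tax = $732.96 annually
Yearly total = $3,305.04 + $1,999.44 + $732.96 = $6,037.44
Per month = $6,037.44 / 12 = $503.12
Shortage spread = $1,220.16 ÷ 24 = $50.84/mo
New monthly escrow = $503.12 + $50.84 = $553.96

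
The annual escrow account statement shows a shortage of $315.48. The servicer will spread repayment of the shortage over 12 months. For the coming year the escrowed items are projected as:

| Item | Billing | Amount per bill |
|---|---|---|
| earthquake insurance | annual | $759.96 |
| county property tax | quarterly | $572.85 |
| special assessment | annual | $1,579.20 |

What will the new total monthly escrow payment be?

Earthquake insurance: $759.96/yr
County property tax: $572.85 × 4 = $2,291.40/yr
Special assessment: $1,579.20/yr
Yearly total = $759.96 + $2,291.40 + $1,579.20 = $4,630.56
Monthly escrow = $4,630.56 ÷ 12 = $385.88
Shortage per month = $315.48 / 12 = $26.29
New monthly escrow = $385.88 + $26.29 = $412.17

$412.17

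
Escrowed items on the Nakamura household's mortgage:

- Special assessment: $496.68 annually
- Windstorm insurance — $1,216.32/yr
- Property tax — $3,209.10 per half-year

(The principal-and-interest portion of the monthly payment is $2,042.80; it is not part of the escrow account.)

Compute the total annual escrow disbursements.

Special assessment — $496.68/yr
Windstorm insurance — $1,216.32/yr
Property tax — $3,209.10 × 2 = $6,418.20/yr
Combined annual = $496.68 + $1,216.32 + $6,418.20 = $8,131.20

$8,131.20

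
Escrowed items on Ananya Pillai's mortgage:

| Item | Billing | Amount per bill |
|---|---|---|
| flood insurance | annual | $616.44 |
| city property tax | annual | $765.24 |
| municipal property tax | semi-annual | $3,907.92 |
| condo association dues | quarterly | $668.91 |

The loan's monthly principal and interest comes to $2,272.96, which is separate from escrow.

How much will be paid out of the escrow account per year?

$11,873.16

Flood insurance = $616.44 annually
City property tax = $765.24 annually
Municipal property tax = $3,907.92 × 2 = $7,815.84 annually
Condo association dues = $668.91 × 4 = $2,675.64 annually
Combined annual = $616.44 + $765.24 + $7,815.84 + $2,675.64 = $11,873.16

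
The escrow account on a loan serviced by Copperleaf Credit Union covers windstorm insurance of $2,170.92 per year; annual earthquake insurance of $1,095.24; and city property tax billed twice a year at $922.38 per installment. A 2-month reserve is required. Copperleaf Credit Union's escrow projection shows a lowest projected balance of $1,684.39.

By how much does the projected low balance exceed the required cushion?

Windstorm insurance — $2,170.92/yr
Earthquake insurance — $1,095.24/yr
City property tax — $922.38 × 2 = $1,844.76/yr
Total per year = $5,110.92
Per month = $5,110.92 / 12 = $425.91
Required cushion = 2 × $425.91 = $851.82
Excess over cushion: $1,684.39 − $851.82 = $832.57

$832.57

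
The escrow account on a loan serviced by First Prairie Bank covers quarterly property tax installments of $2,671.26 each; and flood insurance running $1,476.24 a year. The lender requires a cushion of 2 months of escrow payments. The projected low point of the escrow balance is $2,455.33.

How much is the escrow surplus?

$428.45

Property tax = $2,671.26 × 4 = $10,685.04
Flood insurance = $1,476.24
Annual escrow total = $10,685.04 + $1,476.24 = $12,161.28
Monthly escrow = $12,161.28 / 12 = $1,013.44
Required reserve = 2 × $1,013.44 = $2,026.88
Excess over cushion: $2,455.33 − $2,026.88 = $428.45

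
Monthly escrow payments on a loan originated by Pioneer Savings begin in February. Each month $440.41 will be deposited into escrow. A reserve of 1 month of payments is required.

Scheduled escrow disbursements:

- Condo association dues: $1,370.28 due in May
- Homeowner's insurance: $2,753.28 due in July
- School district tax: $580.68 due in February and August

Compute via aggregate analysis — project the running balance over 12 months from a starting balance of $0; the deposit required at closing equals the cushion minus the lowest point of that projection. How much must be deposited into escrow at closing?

Cushion = 1 × $440.41 = $440.41
Trial balance (start $0, +$440.41 each month, − disbursements):
  Feb: +$440.41 − $580.68 → -$140.27
  Mar: +$440.41 → $300.14
  Apr: +$440.41 → $740.55
  May: +$440.41 − $1,370.28 → -$189.32
  Jun: +$440.41 → $251.09
  Jul: +$440.41 − $2,753.28 → -$2,061.78
  Aug: +$440.41 − $580.68 → -$2,202.05
  Sep: +$440.41 → -$1,761.64
  Oct: +$440.41 → -$1,321.23
  Nov: +$440.41 → -$880.82
  Dec: +$440.41 → -$440.41
  Jan: +$440.41 → $0.00
Lowest trial balance = -$2,202.05 (Aug)
Initial deposit = cushion − low point = $440.41 − (-$2,202.05) = $2,642.46

$2,642.46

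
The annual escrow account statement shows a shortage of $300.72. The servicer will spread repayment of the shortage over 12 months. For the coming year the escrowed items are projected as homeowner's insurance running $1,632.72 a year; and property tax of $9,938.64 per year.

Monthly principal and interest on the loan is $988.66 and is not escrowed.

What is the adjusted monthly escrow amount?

Homeowner's insurance: $1,632.72 annually
Property tax: $9,938.64 annually
Yearly total = $1,632.72 + $9,938.64 = $11,571.36
Monthly escrow = $11,571.36 ÷ 12 = $964.28
Monthly shortage recovery: $300.72 ÷ 12 = $25.06
New monthly escrow = $964.28 + $25.06 = $989.34

$989.34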